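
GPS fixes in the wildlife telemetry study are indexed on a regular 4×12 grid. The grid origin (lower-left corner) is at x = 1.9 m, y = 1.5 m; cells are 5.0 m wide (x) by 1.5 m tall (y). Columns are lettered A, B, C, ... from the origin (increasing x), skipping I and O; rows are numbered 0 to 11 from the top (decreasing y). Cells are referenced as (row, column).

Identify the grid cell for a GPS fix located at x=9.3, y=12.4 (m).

Column index: ⌊(9.3 − 1.9) / 5.0⌋ = ⌊1.480⌋ = 1 → column B
Row offset from origin: ⌊(12.4 − 1.5) / 1.5⌋ = ⌊7.267⌋ = 7 → row 4 (counted from top)

(4, B)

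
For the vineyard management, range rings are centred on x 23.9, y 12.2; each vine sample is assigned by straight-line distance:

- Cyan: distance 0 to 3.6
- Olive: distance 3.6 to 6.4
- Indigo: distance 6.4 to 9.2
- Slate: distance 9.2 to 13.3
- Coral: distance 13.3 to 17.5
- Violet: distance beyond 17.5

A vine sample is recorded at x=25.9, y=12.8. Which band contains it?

Cyan

Distance = √((25.9−23.9)² + (12.8−12.2)²) = √(4.000 + 0.360) = 2.088.
0 ≤ 2.088 < 3.6 → Cyan.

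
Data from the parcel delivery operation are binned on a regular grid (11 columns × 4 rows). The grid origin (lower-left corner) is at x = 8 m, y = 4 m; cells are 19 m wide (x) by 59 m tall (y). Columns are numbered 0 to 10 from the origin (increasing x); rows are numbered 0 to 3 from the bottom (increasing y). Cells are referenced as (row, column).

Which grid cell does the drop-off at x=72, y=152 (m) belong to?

(2, 3)

Column index: ⌊(72 − 8) / 19⌋ = ⌊3.368⌋ = 3
Row offset from origin: ⌊(152 − 4) / 59⌋ = ⌊2.508⌋ = 2 → row 2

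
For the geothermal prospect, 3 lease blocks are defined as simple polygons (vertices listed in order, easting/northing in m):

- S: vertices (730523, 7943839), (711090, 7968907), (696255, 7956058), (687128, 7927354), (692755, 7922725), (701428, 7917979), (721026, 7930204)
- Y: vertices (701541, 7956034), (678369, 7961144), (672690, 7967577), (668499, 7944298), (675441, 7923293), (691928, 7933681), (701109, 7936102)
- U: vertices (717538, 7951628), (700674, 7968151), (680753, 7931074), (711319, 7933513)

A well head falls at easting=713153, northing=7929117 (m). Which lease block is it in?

Cast a ray rightward from (713153, 7929117). For each polygon, the edges (by vertex number in listed order) whose endpoints lie on opposite sides of northing = 7929117, where each meets that height, and whether that is right or left of the point:
S: 3–4 at easting≈687688.6 (left), 6–7 at easting≈719283.4 (right) → 1 crossing.
Y: 4–5 at easting≈673516.2 (left), 5–6 at easting≈684684.4 (left) → 0 crossings.
U: no edge straddles that height → 0 crossings.
Only S has an odd count, so the point is inside S.

S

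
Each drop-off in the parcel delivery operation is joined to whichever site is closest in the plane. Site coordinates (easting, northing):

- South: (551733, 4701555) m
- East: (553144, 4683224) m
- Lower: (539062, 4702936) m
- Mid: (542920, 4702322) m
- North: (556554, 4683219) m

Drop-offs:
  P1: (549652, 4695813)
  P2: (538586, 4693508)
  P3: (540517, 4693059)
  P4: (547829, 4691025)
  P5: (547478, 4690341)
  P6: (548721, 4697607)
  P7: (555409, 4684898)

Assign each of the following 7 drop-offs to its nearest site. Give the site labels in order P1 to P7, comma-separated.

South, Lower, Mid, East, East, South, North

P1 → South (d²=37301125.00)
P2 → Lower (d²=89113760.00)
P3 → Mid (d²=91577578.00)
P4 → East (d²=89104826.00)
P5 → East (d²=82755245.00)
P6 → South (d²=24658848.00)
P7 → North (d²=4130066.00)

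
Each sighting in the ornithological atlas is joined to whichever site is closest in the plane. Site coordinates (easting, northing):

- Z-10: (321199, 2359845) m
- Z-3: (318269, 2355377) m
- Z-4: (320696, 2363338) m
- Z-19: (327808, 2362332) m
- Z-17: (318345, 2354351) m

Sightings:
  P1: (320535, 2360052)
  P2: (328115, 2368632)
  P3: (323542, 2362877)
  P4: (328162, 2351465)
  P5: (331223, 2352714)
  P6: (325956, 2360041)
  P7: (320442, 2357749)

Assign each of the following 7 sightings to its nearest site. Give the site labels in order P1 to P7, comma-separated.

P1 → Z-10 (d²=483745.00)
P2 → Z-19 (d²=39784249.00)
P3 → Z-4 (d²=8312237.00)
P4 → Z-17 (d²=104702485.00)
P5 → Z-19 (d²=104168149.00)
P6 → Z-19 (d²=8678585.00)
P7 → Z-10 (d²=4966265.00)

Z-10, Z-19, Z-4, Z-17, Z-19, Z-19, Z-10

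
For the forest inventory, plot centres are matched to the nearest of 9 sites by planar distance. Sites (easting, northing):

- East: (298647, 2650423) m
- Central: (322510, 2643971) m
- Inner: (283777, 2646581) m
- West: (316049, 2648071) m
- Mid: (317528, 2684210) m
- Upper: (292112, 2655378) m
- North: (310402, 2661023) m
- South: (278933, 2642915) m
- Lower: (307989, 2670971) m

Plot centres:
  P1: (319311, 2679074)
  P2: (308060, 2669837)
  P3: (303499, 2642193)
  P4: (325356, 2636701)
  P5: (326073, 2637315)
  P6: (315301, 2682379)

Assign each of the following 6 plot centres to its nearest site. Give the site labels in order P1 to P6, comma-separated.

Mid, Lower, East, Central, Central, Mid

P1 → Mid (d²=29557585.00)
P2 → Lower (d²=1290997.00)
P3 → East (d²=91274804.00)
P4 → Central (d²=60952616.00)
P5 → Central (d²=56997305.00)
P6 → Mid (d²=8312090.00)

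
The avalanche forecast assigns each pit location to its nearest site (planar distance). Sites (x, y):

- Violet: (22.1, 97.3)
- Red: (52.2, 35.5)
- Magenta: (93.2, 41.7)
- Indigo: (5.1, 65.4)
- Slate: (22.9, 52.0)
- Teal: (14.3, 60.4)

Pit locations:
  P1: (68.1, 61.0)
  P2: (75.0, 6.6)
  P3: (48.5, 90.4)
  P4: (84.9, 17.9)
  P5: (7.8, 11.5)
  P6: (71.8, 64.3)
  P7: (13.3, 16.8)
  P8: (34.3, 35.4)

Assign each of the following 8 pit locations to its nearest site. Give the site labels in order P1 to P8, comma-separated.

Red, Red, Violet, Magenta, Slate, Magenta, Slate, Red

P1 → Red (d²=903.06)
P2 → Red (d²=1355.05)
P3 → Violet (d²=744.57)
P4 → Magenta (d²=635.33)
P5 → Slate (d²=1868.26)
P6 → Magenta (d²=968.72)
P7 → Slate (d²=1331.20)
P8 → Red (d²=320.42)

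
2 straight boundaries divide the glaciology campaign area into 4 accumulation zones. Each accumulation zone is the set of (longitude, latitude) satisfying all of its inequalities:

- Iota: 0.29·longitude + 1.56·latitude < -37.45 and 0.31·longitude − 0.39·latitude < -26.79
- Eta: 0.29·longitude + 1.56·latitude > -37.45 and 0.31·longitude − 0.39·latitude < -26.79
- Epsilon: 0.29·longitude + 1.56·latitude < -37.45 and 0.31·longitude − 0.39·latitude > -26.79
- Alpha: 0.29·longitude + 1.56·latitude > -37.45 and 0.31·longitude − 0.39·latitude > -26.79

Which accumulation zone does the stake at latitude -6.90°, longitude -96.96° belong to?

0.29·-96.96 + 1.56·-6.90 = -38.882, which is < -37.45
0.31·-96.96 − 0.39·-6.90 = -27.367, which is < -26.79
This sign pattern matches Iota.

Iota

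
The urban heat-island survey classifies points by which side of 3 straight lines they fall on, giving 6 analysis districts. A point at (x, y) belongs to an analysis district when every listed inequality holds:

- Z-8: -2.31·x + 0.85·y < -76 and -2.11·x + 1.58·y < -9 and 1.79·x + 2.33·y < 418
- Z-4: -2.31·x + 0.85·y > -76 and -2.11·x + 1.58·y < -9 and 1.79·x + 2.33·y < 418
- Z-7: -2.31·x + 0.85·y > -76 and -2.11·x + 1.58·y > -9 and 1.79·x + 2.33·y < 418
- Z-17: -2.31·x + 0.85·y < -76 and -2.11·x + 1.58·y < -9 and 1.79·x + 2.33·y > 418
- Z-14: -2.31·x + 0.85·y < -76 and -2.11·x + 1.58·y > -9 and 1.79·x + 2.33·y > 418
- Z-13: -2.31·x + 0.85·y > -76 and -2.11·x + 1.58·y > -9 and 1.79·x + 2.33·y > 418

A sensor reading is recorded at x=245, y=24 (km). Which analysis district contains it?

-2.31·245 + 0.85·24 = -545.550, which is < -76
-2.11·245 + 1.58·24 = -479.030, which is < -9
1.79·245 + 2.33·24 = 494.470, which is > 418
This sign pattern matches Z-17.

Z-17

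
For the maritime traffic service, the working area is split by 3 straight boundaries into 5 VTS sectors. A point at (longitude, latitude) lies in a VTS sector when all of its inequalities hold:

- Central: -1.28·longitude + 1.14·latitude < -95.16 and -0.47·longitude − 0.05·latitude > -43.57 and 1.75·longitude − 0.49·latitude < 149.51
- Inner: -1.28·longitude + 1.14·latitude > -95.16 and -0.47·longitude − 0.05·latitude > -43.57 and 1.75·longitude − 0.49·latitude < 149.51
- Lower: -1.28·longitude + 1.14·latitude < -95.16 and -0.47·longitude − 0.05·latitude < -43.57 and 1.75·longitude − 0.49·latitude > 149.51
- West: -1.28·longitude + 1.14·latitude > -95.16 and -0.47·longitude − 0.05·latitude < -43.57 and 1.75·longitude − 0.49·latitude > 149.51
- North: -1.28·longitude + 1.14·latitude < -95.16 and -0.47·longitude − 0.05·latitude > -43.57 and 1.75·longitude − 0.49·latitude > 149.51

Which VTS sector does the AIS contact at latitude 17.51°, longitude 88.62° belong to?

Inner

-1.28·88.62 + 1.14·17.51 = -93.472, which is > -95.16
-0.47·88.62 − 0.05·17.51 = -42.527, which is > -43.57
1.75·88.62 − 0.49·17.51 = 146.505, which is < 149.51
This sign pattern matches Inner.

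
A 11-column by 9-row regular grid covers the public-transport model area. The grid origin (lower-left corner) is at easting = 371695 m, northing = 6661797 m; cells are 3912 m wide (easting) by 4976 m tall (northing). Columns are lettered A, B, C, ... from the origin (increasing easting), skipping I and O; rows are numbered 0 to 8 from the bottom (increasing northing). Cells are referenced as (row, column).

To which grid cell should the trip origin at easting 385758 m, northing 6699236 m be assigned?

Column index: ⌊(385758 − 371695) / 3912⌋ = ⌊3.595⌋ = 3 → column D
Row offset from origin: ⌊(6699236 − 6661797) / 4976⌋ = ⌊7.524⌋ = 7 → row 7

(7, D)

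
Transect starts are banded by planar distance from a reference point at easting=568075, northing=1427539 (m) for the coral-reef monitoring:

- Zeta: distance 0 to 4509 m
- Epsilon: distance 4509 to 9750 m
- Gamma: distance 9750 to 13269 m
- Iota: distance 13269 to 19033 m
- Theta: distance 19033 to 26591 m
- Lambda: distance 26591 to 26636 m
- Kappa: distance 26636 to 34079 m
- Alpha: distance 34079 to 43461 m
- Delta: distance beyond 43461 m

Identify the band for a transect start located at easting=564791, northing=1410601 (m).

Iota

Distance = √((564791−568075)² + (1410601−1427539)²) = √(10784656.000 + 286895844.000) = 17253.420 m.
13269 ≤ 17253.420 < 19033 → Iota.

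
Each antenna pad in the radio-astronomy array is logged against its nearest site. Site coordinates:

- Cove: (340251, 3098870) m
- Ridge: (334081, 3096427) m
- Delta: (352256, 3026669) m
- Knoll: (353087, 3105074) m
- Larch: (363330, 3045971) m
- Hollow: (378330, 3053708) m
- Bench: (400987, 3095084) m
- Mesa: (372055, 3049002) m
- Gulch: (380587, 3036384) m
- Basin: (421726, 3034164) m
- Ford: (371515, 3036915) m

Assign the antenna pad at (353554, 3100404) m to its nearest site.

Squared distances to each site:
Cove: 179322965.000; Ridge: 395014258.000; Delta: 5438535029.000; Knoll: 22026989.000; Larch: 3058521665.000; Hollow: 2794366592.000; Bench: 2278191889.000; Mesa: 2984452605.000; Gulch: 4829343489.000; Basin: 9035159184.000; Ford: 4353450642.000.
Minimum at Knoll.

Knoll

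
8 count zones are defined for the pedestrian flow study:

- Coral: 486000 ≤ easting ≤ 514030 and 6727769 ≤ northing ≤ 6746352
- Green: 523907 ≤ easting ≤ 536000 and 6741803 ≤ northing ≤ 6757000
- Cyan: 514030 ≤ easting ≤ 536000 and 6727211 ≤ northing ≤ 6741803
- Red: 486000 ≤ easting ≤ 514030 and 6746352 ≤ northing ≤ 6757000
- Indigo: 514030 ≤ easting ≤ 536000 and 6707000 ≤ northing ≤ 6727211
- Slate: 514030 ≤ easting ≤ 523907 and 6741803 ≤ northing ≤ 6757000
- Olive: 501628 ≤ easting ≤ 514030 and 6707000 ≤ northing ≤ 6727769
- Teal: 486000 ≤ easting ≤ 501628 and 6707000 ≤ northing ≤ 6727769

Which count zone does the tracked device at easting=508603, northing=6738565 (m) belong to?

The point has easting = 508603 and northing = 6738565.
Only Coral satisfies 486000 ≤ easting ≤ 514030 and 6727769 ≤ northing ≤ 6746352.

Coral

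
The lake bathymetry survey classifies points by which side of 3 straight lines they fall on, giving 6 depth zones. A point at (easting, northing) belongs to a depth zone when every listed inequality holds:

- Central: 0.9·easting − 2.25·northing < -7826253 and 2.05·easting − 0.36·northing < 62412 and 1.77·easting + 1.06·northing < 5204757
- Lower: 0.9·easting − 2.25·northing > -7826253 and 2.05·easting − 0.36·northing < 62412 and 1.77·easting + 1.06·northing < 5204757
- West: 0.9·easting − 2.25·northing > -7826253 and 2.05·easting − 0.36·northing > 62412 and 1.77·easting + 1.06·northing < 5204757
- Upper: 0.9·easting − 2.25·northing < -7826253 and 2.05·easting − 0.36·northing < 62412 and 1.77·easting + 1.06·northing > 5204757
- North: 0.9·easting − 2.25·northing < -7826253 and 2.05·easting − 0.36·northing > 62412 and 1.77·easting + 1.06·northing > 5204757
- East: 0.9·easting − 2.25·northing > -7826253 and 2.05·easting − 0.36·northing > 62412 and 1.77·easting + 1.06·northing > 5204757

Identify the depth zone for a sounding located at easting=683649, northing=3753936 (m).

Central

0.9·683649 − 2.25·3753936 = -7831071.900, which is < -7826253
2.05·683649 − 0.36·3753936 = 50063.490, which is < 62412
1.77·683649 + 1.06·3753936 = 5189230.890, which is < 5204757
This sign pattern matches Central.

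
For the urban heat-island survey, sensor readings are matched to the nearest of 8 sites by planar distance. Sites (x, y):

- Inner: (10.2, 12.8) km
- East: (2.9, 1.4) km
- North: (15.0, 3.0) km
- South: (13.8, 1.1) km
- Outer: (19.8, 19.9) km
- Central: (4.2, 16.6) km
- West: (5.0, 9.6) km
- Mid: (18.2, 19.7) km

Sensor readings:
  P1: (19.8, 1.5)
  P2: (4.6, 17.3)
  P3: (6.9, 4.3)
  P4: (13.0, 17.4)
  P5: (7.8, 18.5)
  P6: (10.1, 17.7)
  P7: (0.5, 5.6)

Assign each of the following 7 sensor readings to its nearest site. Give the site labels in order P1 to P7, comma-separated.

North, Central, East, Inner, Central, Inner, East

P1 → North (d²=25.29)
P2 → Central (d²=0.65)
P3 → East (d²=24.41)
P4 → Inner (d²=29.00)
P5 → Central (d²=16.57)
P6 → Inner (d²=24.02)
P7 → East (d²=23.40)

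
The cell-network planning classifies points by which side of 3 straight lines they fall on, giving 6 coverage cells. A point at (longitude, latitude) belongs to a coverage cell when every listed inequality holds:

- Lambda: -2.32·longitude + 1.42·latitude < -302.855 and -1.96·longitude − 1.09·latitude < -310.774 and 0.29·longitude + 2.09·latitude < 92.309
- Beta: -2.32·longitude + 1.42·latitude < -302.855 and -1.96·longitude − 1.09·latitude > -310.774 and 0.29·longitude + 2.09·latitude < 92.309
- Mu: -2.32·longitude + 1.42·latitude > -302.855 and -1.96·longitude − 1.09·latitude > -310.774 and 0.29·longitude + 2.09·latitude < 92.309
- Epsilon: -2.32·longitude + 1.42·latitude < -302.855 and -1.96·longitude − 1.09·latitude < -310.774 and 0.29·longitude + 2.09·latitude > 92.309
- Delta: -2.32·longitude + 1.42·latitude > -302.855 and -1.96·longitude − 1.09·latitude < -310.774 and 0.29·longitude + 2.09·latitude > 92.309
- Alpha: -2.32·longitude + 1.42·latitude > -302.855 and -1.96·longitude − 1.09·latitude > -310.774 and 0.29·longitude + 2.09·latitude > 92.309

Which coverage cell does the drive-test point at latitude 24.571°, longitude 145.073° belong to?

Delta

-2.32·145.073 + 1.42·24.571 = -301.679, which is > -302.855
-1.96·145.073 − 1.09·24.571 = -311.125, which is < -310.774
0.29·145.073 + 2.09·24.571 = 93.425, which is > 92.309
This sign pattern matches Delta.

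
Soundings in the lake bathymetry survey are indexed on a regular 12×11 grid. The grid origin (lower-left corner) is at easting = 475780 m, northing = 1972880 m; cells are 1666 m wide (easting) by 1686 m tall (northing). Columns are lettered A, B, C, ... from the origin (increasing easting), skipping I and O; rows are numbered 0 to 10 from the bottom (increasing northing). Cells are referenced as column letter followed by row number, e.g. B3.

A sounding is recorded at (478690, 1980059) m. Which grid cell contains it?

Column index: ⌊(478690 − 475780) / 1666⌋ = ⌊1.747⌋ = 1 → column B
Row offset from origin: ⌊(1980059 − 1972880) / 1686⌋ = ⌊4.258⌋ = 4 → row 4

B4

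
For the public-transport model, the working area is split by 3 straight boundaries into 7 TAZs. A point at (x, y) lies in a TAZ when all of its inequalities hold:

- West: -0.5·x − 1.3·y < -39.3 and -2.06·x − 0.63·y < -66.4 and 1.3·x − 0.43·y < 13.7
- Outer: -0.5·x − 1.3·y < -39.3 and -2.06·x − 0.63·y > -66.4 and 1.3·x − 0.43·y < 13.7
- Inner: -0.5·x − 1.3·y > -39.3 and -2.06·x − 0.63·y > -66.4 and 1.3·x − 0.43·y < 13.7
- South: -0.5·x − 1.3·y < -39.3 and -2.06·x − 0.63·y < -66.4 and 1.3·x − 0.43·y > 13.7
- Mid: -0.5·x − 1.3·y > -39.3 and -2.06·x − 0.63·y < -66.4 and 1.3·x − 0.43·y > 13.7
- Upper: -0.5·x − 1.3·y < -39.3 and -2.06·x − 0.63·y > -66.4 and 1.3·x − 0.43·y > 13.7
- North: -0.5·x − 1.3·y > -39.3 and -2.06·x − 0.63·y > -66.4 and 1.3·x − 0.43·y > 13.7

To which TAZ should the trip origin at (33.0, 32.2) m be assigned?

-0.5·33.0 − 1.3·32.2 = -58.360, which is < -39.3
-2.06·33.0 − 0.63·32.2 = -88.266, which is < -66.4
1.3·33.0 − 0.43·32.2 = 29.054, which is > 13.7
This sign pattern matches South.

South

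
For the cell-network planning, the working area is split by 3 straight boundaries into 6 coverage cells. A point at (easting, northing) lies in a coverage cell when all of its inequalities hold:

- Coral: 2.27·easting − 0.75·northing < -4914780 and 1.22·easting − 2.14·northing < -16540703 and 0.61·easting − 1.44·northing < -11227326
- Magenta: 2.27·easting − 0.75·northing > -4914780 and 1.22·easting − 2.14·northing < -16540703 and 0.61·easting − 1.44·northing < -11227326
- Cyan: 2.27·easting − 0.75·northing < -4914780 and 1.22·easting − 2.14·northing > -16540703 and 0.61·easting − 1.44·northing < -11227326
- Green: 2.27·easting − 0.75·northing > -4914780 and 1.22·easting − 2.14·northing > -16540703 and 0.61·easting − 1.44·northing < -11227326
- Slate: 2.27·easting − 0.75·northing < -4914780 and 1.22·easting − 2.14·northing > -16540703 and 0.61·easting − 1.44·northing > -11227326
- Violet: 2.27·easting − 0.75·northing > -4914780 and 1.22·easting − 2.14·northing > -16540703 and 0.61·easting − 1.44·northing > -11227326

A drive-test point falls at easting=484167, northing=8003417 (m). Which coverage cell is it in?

Green

2.27·484167 − 0.75·8003417 = -4903503.660, which is > -4914780
1.22·484167 − 2.14·8003417 = -16536628.640, which is > -16540703
0.61·484167 − 1.44·8003417 = -11229578.610, which is < -11227326
This sign pattern matches Green.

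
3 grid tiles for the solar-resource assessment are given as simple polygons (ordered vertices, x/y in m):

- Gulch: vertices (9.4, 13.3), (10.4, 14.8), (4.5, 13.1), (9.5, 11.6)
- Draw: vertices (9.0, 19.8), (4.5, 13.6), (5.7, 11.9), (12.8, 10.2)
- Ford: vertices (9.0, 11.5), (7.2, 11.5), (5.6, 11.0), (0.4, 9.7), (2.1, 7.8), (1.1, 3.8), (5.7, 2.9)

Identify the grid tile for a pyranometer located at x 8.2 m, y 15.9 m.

Cast a ray rightward from (8.2, 15.9). For each polygon, the edges (by vertex number in listed order) whose endpoints lie on opposite sides of y = 15.9, where each meets that height, and whether that is right or left of the point:
Gulch: no edge straddles that height → 0 crossings.
Draw: 1–2 at x≈6.17 (left), 4–1 at x≈10.54 (right) → 1 crossing.
Ford: no edge straddles that height → 0 crossings.
Only Draw has an odd count, so the point is inside Draw.

Draw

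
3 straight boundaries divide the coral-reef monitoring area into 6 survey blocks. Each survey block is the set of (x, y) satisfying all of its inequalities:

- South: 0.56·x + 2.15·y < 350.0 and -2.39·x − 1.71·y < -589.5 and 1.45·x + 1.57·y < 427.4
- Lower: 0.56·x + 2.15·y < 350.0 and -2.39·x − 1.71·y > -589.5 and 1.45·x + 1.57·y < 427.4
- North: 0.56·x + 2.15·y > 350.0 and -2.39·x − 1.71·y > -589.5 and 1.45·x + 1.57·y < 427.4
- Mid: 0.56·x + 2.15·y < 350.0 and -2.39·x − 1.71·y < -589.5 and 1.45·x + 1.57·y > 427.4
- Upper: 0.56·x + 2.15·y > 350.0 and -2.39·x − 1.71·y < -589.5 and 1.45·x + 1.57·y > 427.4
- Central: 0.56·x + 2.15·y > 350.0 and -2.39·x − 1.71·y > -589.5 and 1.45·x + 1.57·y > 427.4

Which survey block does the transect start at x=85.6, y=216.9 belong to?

0.56·85.6 + 2.15·216.9 = 514.271, which is > 350.0
-2.39·85.6 − 1.71·216.9 = -575.483, which is > -589.5
1.45·85.6 + 1.57·216.9 = 464.653, which is > 427.4
This sign pattern matches Central.

Central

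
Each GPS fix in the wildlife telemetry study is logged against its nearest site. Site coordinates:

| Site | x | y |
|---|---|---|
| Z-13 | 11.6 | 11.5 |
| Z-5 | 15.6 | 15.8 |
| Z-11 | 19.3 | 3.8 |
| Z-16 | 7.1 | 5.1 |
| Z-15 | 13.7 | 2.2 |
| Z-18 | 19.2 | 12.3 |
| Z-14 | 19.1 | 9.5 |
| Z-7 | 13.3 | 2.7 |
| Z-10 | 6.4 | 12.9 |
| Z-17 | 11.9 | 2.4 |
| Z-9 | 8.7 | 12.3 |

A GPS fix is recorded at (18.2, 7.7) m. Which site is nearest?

Squared distances to each site:
Z-13: 58.000; Z-5: 72.370; Z-11: 16.420; Z-16: 129.970; Z-15: 50.500; Z-18: 22.160; Z-14: 4.050; Z-7: 49.010; Z-10: 166.280; Z-17: 67.780; Z-9: 111.410.
Minimum at Z-14.

Z-14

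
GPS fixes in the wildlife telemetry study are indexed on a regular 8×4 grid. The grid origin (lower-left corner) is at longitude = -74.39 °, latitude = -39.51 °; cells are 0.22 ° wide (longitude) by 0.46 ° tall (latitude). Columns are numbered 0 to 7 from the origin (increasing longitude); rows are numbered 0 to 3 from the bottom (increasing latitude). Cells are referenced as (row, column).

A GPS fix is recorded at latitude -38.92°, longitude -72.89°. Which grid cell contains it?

(1, 6)

Column index: ⌊(-72.89 − -74.39) / 0.22⌋ = ⌊6.818⌋ = 6
Row offset from origin: ⌊(-38.92 − -39.51) / 0.46⌋ = ⌊1.283⌋ = 1 → row 1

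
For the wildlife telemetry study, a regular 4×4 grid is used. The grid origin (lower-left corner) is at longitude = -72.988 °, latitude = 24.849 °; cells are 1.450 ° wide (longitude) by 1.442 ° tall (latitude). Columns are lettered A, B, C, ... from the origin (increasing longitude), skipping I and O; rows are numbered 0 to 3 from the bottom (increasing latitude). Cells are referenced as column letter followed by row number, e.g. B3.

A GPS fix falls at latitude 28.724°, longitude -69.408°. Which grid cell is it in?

C2

Column index: ⌊(-69.408 − -72.988) / 1.450⌋ = ⌊2.469⌋ = 2 → column C
Row offset from origin: ⌊(28.724 − 24.849) / 1.442⌋ = ⌊2.687⌋ = 2 → row 2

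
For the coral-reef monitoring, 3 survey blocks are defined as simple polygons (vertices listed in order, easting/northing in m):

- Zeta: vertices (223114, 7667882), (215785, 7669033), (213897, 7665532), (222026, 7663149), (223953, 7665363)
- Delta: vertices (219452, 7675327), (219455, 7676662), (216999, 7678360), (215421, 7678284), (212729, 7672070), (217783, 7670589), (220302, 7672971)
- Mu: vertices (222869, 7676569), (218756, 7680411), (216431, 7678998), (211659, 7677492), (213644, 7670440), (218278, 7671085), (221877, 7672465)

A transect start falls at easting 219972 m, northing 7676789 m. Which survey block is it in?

Mu

Cast a ray rightward from (219972, 7676789). For each polygon, the edges (by vertex number in listed order) whose endpoints lie on opposite sides of northing = 7676789, where each meets that height, and whether that is right or left of the point:
Zeta: no edge straddles that height → 0 crossings.
Delta: 2–3 at easting≈219271.3 (left), 4–5 at easting≈214773.3 (left) → 0 crossings.
Mu: 1–2 at easting≈222633.5 (right), 4–5 at easting≈211856.9 (left) → 1 crossing.
Only Mu has an odd count, so the point is inside Mu.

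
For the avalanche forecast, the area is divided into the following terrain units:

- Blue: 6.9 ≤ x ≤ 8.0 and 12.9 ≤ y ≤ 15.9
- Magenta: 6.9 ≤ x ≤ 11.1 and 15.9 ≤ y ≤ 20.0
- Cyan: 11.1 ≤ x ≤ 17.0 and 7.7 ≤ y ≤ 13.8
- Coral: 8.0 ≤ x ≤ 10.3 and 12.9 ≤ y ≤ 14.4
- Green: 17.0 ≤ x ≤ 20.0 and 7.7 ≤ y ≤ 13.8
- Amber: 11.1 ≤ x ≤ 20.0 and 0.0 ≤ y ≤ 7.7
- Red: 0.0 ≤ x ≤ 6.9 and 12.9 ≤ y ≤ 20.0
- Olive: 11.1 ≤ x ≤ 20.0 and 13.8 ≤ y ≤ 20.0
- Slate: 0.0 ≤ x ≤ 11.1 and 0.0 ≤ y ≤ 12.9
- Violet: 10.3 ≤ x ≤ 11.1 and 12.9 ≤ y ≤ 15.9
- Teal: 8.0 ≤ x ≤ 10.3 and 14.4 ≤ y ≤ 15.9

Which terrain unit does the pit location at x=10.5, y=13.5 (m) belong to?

The point has x = 10.5 and y = 13.5.
Only Violet satisfies 10.3 ≤ x ≤ 11.1 and 12.9 ≤ y ≤ 15.9.

Violet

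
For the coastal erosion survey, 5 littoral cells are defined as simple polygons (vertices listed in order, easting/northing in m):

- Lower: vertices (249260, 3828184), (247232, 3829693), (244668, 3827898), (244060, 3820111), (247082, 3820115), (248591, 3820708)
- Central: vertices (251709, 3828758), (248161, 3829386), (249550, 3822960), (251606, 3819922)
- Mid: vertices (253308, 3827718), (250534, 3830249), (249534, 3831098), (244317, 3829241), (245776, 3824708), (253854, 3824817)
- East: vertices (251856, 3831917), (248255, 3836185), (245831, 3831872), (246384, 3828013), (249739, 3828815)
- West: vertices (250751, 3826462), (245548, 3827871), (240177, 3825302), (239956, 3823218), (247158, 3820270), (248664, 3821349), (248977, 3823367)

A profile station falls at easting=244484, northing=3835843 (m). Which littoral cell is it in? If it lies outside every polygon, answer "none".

Cast a ray rightward from (244484, 3835843). For each polygon, the edges (by vertex number in listed order) whose endpoints lie on opposite sides of northing = 3835843, where each meets that height, and whether that is right or left of the point:
Lower: no edge straddles that height → 0 crossings.
Central: no edge straddles that height → 0 crossings.
Mid: no edge straddles that height → 0 crossings.
East: 1–2 at easting≈248543.6 (right), 2–3 at easting≈248062.8 (right) → 2 crossings.
West: no edge straddles that height → 0 crossings.
All counts are even, so the point lies outside every listed polygon.

none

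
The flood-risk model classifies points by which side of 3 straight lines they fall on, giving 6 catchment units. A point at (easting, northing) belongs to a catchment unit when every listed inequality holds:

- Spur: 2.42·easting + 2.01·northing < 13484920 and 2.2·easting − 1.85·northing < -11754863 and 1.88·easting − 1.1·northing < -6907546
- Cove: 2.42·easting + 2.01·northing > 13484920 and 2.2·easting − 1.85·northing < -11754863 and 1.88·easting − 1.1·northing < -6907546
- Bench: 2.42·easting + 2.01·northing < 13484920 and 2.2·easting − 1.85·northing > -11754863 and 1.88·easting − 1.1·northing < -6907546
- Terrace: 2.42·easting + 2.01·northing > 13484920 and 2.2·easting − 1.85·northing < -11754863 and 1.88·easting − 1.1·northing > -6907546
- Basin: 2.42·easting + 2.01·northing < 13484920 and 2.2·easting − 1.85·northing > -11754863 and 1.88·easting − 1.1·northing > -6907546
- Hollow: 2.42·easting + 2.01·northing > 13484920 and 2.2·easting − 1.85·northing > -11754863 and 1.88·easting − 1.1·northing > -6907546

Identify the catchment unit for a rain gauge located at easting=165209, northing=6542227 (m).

Hollow

2.42·165209 + 2.01·6542227 = 13549682.050, which is > 13484920
2.2·165209 − 1.85·6542227 = -11739660.150, which is > -11754863
1.88·165209 − 1.1·6542227 = -6885856.780, which is > -6907546
This sign pattern matches Hollow.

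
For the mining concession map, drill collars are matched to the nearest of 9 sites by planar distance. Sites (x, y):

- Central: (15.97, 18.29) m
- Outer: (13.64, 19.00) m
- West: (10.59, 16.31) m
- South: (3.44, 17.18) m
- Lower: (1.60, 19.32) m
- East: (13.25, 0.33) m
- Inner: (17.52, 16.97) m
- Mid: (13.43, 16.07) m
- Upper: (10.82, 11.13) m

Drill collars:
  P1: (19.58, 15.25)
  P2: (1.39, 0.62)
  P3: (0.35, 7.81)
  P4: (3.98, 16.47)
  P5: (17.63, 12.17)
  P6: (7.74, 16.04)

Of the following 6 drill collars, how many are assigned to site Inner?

2

P1 → Inner
P2 → East
P3 → South
P4 → South
P5 → Inner
P6 → West
2 of the 6 go to Inner.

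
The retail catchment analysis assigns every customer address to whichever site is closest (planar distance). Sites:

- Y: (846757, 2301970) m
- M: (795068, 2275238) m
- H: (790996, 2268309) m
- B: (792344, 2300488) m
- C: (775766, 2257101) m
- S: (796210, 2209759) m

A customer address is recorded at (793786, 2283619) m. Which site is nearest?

Squared distances to each site:
Y: 3142686042.000; M: 71884685.000; H: 242180200.000; B: 286642525.000; C: 1027924724.000; S: 5461175376.000.
Minimum at M.

M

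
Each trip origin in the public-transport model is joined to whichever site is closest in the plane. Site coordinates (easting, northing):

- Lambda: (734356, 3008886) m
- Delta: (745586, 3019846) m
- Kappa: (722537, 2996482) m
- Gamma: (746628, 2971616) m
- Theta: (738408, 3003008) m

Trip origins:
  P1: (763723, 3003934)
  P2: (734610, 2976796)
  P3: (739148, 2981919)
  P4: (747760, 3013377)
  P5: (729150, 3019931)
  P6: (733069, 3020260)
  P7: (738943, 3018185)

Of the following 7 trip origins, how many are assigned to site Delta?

3

P1 → Delta
P2 → Gamma
P3 → Gamma
P4 → Delta
P5 → Lambda
P6 → Lambda
P7 → Delta
3 of the 7 go to Delta.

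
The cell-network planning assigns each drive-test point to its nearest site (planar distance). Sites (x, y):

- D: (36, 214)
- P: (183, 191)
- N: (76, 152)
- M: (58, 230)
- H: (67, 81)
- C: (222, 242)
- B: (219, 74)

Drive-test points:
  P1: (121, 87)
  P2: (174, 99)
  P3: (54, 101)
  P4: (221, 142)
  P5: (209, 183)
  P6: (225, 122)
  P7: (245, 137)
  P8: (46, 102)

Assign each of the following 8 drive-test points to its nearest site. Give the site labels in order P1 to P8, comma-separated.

P1 → H (d²=2952.00)
P2 → B (d²=2650.00)
P3 → H (d²=569.00)
P4 → P (d²=3845.00)
P5 → P (d²=740.00)
P6 → B (d²=2340.00)
P7 → B (d²=4645.00)
P8 → H (d²=882.00)

H, B, H, P, P, B, B, H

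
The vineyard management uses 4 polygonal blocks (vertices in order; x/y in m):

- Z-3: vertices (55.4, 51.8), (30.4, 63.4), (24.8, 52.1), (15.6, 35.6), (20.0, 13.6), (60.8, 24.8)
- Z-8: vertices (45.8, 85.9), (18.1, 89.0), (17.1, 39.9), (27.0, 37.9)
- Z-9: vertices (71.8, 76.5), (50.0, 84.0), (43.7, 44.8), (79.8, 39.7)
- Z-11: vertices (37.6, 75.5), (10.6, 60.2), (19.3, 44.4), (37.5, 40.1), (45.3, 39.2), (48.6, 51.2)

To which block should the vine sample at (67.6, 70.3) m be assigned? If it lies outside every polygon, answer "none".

Cast a ray rightward from (67.6, 70.3). For each polygon, the edges (by vertex number in listed order) whose endpoints lie on opposite sides of y = 70.3, where each meets that height, and whether that is right or left of the point:
Z-3: no edge straddles that height → 0 crossings.
Z-8: 2–3 at x≈17.72 (left), 4–1 at x≈39.69 (left) → 0 crossings.
Z-9: 2–3 at x≈47.80 (left), 4–1 at x≈73.15 (right) → 1 crossing.
Z-11: 1–2 at x≈28.42 (left), 6–1 at x≈39.95 (left) → 0 crossings.
Only Z-9 has an odd count, so the point is inside Z-9.

Z-9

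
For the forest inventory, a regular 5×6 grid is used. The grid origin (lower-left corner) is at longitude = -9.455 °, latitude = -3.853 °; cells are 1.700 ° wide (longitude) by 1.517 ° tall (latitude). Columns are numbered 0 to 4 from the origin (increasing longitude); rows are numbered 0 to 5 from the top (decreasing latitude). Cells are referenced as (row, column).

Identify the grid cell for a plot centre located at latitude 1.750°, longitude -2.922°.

Column index: ⌊(-2.922 − -9.455) / 1.700⌋ = ⌊3.843⌋ = 3
Row offset from origin: ⌊(1.750 − -3.853) / 1.517⌋ = ⌊3.693⌋ = 3 → row 2 (counted from top)

(2, 3)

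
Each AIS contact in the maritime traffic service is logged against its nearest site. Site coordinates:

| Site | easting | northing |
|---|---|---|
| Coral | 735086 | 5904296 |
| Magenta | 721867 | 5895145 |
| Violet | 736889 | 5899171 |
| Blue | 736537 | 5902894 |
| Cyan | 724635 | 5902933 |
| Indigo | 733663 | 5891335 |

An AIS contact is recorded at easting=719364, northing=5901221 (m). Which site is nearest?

Squared distances to each site:
Coral: 256636909.000; Magenta: 43182785.000; Violet: 311328125.000; Blue: 297710858.000; Cyan: 30714385.000; Indigo: 302194397.000.
Minimum at Cyan.

Cyan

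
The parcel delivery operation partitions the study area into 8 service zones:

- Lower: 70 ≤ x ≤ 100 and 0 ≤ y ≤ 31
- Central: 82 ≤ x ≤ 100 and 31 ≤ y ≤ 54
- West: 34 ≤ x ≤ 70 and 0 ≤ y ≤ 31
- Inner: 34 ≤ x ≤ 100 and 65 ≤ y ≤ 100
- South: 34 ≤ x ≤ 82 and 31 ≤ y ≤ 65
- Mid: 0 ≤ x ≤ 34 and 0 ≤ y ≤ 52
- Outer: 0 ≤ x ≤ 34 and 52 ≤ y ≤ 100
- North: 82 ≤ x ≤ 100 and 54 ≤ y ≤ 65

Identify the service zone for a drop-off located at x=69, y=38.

South

The point has x = 69 and y = 38.
Only South satisfies 34 ≤ x ≤ 82 and 31 ≤ y ≤ 65.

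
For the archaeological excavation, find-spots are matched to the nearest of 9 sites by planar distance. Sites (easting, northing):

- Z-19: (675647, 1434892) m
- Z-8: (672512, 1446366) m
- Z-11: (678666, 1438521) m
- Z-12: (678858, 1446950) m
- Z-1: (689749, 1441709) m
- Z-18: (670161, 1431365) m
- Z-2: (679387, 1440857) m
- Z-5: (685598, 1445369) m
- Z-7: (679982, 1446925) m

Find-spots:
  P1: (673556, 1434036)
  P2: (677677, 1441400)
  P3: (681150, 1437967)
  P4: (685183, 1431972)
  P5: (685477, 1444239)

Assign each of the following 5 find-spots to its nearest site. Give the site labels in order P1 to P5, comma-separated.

P1 → Z-19 (d²=5105017.00)
P2 → Z-2 (d²=3218949.00)
P3 → Z-11 (d²=6477172.00)
P4 → Z-11 (d²=85360690.00)
P5 → Z-5 (d²=1291541.00)

Z-19, Z-2, Z-11, Z-11, Z-5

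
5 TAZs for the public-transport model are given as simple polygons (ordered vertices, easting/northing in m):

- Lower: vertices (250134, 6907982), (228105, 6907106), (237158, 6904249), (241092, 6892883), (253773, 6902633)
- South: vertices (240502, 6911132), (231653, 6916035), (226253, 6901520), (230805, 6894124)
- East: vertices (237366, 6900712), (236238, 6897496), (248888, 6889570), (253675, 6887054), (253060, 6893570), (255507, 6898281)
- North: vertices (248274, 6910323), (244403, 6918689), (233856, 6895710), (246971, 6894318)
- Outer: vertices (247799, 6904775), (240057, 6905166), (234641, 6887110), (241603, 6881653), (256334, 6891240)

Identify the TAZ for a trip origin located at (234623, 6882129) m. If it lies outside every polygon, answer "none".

Cast a ray rightward from (234623, 6882129). For each polygon, the edges (by vertex number in listed order) whose endpoints lie on opposite sides of northing = 6882129, where each meets that height, and whether that is right or left of the point:
Lower: no edge straddles that height → 0 crossings.
South: no edge straddles that height → 0 crossings.
East: no edge straddles that height → 0 crossings.
North: no edge straddles that height → 0 crossings.
Outer: 3–4 at easting≈240995.7 (right), 4–5 at easting≈242334.4 (right) → 2 crossings.
All counts are even, so the point lies outside every listed polygon.

none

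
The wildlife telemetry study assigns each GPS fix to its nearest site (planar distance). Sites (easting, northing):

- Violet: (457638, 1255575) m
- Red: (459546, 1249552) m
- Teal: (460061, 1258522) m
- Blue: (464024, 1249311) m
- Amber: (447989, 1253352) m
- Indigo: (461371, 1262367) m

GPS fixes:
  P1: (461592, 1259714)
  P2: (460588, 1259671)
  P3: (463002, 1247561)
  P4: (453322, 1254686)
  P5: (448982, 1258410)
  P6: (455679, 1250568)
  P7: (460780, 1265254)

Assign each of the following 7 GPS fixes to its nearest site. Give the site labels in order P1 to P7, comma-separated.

Teal, Teal, Blue, Violet, Amber, Red, Indigo

P1 → Teal (d²=3764825.00)
P2 → Teal (d²=1597930.00)
P3 → Blue (d²=4106984.00)
P4 → Violet (d²=19418177.00)
P5 → Amber (d²=26569413.00)
P6 → Red (d²=15985945.00)
P7 → Indigo (d²=8684050.00)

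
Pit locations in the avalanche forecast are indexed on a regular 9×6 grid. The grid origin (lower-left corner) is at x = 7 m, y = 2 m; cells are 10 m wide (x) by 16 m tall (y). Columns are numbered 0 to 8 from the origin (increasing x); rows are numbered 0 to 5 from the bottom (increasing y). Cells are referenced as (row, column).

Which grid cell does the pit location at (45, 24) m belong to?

(1, 3)

Column index: ⌊(45 − 7) / 10⌋ = ⌊3.800⌋ = 3
Row offset from origin: ⌊(24 − 2) / 16⌋ = ⌊1.375⌋ = 1 → row 1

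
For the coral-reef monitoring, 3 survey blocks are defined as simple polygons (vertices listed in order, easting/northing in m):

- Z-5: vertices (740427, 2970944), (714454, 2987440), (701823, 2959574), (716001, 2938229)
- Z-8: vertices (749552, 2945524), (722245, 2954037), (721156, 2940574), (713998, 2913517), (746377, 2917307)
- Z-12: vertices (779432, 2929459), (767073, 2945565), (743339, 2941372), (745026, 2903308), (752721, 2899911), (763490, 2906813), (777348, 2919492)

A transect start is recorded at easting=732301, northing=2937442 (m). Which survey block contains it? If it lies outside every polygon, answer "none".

Z-8

Cast a ray rightward from (732301, 2937442). For each polygon, the edges (by vertex number in listed order) whose endpoints lie on opposite sides of northing = 2937442, where each meets that height, and whether that is right or left of the point:
Z-5: no edge straddles that height → 0 crossings.
Z-8: 3–4 at easting≈720327.4 (left), 5–1 at easting≈748642.6 (right) → 1 crossing.
Z-12: 1–2 at easting≈773306.2 (right), 3–4 at easting≈743513.2 (right) → 2 crossings.
Only Z-8 has an odd count, so the point is inside Z-8.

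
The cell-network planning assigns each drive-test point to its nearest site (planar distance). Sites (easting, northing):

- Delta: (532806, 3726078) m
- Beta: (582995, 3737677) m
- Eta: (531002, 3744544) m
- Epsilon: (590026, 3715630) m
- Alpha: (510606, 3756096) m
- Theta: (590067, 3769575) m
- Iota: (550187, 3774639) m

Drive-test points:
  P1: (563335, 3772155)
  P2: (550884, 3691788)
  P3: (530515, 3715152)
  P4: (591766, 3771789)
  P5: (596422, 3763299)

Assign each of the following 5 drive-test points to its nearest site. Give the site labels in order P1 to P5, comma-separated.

P1 → Iota (d²=179040160.00)
P2 → Delta (d²=1502618184.00)
P3 → Delta (d²=124626157.00)
P4 → Theta (d²=7788397.00)
P5 → Theta (d²=79774201.00)

Iota, Delta, Delta, Theta, Theta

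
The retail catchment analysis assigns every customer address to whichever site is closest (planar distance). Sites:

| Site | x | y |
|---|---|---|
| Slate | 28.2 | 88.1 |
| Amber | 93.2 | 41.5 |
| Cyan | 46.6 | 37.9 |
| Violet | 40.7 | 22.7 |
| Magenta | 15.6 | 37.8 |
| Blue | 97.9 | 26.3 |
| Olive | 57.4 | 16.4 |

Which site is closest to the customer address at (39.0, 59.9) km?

Cyan

Squared distances to each site:
Slate: 911.880; Amber: 3276.200; Cyan: 541.760; Violet: 1386.730; Magenta: 1035.970; Blue: 4598.170; Olive: 2230.810.
Minimum at Cyan.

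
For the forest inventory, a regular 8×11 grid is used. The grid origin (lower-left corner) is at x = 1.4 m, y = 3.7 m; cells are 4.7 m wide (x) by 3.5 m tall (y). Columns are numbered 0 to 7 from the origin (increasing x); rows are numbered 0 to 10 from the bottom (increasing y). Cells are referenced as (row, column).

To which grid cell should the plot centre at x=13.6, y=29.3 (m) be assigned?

(7, 2)

Column index: ⌊(13.6 − 1.4) / 4.7⌋ = ⌊2.596⌋ = 2
Row offset from origin: ⌊(29.3 − 3.7) / 3.5⌋ = ⌊7.314⌋ = 7 → row 7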